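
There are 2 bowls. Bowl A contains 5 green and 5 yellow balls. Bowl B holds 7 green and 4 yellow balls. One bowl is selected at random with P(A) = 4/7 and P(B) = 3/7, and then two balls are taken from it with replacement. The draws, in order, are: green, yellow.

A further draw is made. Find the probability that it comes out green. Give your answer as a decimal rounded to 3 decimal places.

0.556

For each hypothesis, P(data | H) works out to: P(data | bowl A) = (5/10)(5/10) = 1/4; P(data | bowl B) = (7/11)(4/11) = 28/121.
Multiplying each by its prior: 4/7 · 1/4 = 1/7, 3/7 · 28/121 = 12/121; these sum to 205/847.
Normalising, the posterior is P(bowl A | data) = 0.59024, P(bowl B | data) = 0.40976.
So P(green next | data) = Σ P(green next | H) P(H | data) = (1/2)(0.59024) + (7/11)(0.40976) = 0.55588.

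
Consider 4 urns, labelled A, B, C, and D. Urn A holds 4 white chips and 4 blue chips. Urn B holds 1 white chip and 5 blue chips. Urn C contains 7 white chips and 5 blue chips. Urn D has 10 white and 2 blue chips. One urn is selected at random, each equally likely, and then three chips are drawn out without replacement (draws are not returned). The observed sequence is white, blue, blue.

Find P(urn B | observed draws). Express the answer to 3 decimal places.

For each hypothesis, P(data | H) works out to: P(data | urn A) = (4/8)(4/7)(3/6) = 0.14286; P(data | urn B) = (1/6)(5/5)(4/4) = 0.16667; P(data | urn C) = (7/12)(5/11)(4/10) = 0.10606; P(data | urn D) = (10/12)(2/11)(1/10) = 0.015152.
The prior-weighted likelihoods are 1/4 · 0.14286 = 0.035714, 1/4 · 0.16667 = 0.041667, 1/4 · 0.10606 = 0.026515, 1/4 · 0.015152 = 0.0037879; these sum to 0.10768.
By Bayes' rule, P(urn B | data) = (0.041667) / (0.10768) = 0.38693.

0.387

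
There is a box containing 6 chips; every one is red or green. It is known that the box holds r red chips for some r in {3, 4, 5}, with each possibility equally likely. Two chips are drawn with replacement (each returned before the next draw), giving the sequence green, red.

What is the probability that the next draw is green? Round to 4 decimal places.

0.3636

Compute the likelihood of the observed sequence for each case: P(data | r = 3) = (3/6)(3/6) = 1/4; P(data | r = 4) = (2/6)(4/6) = 2/9; P(data | r = 5) = (1/6)(5/6) = 5/36.
Multiplying each by its prior: 1/3 · 1/4 = 1/12, 1/3 · 2/9 = 2/27, 1/3 · 5/36 = 5/108; these sum to 11/54.
The posterior is then P(r = 3 | data) = 9/22, P(r = 4 | data) = 4/11, P(r = 5 | data) = 5/22.
Averaging over the posterior, P(green next | data) = (1/2)(9/22) + (1/3)(4/11) + (1/6)(5/22) = 4/11.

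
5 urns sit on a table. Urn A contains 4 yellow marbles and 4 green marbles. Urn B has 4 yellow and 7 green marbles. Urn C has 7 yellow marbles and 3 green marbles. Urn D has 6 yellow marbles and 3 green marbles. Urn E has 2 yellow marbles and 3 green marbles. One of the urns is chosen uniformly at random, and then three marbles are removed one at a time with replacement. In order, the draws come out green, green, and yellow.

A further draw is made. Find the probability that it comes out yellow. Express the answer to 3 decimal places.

0.483

For each hypothesis, P(data | H) works out to: P(data | urn A) = (4/8)(4/8)(4/8) = 0.125; P(data | urn B) = (7/11)(7/11)(4/11) = 0.14726; P(data | urn C) = (3/10)(3/10)(7/10) = 0.063; P(data | urn D) = (3/9)(3/9)(6/9) = 0.074074; P(data | urn E) = (3/5)(3/5)(2/5) = 0.144.
Weighting by the prior gives 1/5 · 0.125 = 0.025, 1/5 · 0.14726 = 0.029452, 1/5 · 0.063 = 0.0126, 1/5 · 0.074074 = 0.014815, 1/5 · 0.144 = 0.0288; summing to 0.11067.
Dividing through by the total gives posterior P(urn A | data) = 0.2259, P(urn B | data) = 0.26613, P(urn C | data) = 0.11386, P(urn D | data) = 0.13387, P(urn E | data) = 0.26024.
Averaging over the posterior, P(yellow next | data) = (1/2)(0.2259) + (4/11)(0.26613) + (7/10)(0.11386) + (2/3)(0.13387) + (2/5)(0.26024) = 0.48277.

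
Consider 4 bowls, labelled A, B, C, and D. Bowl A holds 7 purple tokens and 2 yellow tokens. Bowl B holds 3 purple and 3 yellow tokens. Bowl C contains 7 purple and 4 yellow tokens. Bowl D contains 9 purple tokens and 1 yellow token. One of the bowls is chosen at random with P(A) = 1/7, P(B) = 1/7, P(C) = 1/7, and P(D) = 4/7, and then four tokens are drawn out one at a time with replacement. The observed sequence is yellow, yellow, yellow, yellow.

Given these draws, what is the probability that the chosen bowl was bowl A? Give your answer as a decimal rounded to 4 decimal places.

0.0294

The likelihood of the observed sequence under each hypothesis: P(data | bowl A) = (2/9)(2/9)(2/9)(2/9) = 0.0024387; P(data | bowl B) = (3/6)(3/6)(3/6)(3/6) = 0.0625; P(data | bowl C) = (4/11)(4/11)(4/11)(4/11) = 0.017485; P(data | bowl D) = (1/10)(1/10)(1/10)(1/10) = 0.0001.
The prior-weighted likelihoods are 1/7 · 0.0024387 = 0.00034838, 1/7 · 0.0625 = 0.0089286, 1/7 · 0.017485 = 0.0024979, 4/7 · 0.0001 = 5.7143e-05; these sum to 0.011832.
By Bayes' rule, P(bowl A | data) = (0.00034838) / (0.011832) = 0.029444.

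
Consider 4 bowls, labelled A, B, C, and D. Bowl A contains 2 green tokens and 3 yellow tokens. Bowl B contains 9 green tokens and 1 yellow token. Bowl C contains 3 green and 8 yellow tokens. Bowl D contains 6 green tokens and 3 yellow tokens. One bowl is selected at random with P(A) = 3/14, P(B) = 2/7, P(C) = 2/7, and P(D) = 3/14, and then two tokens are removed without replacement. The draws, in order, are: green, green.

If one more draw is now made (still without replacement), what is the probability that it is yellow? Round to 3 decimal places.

0.288

For each hypothesis, P(data | H) works out to: P(data | bowl A) = (2/5)(1/4) = 0.1; P(data | bowl B) = (9/10)(8/9) = 0.8; P(data | bowl C) = (3/11)(2/10) = 0.054545; P(data | bowl D) = (6/9)(5/8) = 0.41667.
Weighting by the prior gives 3/14 · 0.1 = 0.021429, 2/7 · 0.8 = 0.22857, 2/7 · 0.054545 = 0.015584, 3/14 · 0.41667 = 0.089286; summing to 0.35487.
The posterior is then P(bowl A | data) = 0.060384, P(bowl B | data) = 0.6441, P(bowl C | data) = 0.043916, P(bowl D | data) = 0.2516.
Averaging over the posterior, P(yellow next | data) = (1)(0.060384) + (1/8)(0.6441) + (8/9)(0.043916) + (3/7)(0.2516) = 0.28776.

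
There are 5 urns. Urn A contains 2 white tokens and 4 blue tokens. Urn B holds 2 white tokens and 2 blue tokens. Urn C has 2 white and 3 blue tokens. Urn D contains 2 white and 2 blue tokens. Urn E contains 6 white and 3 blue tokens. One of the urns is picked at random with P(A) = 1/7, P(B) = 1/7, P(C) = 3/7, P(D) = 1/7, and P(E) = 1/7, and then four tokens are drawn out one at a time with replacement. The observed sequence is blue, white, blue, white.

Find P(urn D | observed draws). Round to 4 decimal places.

The likelihood of the observed sequence under each hypothesis: P(data | urn A) = (4/6)(2/6)(4/6)(2/6) = 0.049383; P(data | urn B) = (2/4)(2/4)(2/4)(2/4) = 0.0625; P(data | urn C) = (3/5)(2/5)(3/5)(2/5) = 0.0576; P(data | urn D) = (2/4)(2/4)(2/4)(2/4) = 0.0625; P(data | urn E) = (3/9)(6/9)(3/9)(6/9) = 0.049383.
The prior-weighted likelihoods are 1/7 · 0.049383 = 0.0070547, 1/7 · 0.0625 = 0.0089286, 3/7 · 0.0576 = 0.024686, 1/7 · 0.0625 = 0.0089286, 1/7 · 0.049383 = 0.0070547; summing to 0.056652.
So P(urn D | data) = (0.0089286) / (0.056652) = 0.1576.

0.1576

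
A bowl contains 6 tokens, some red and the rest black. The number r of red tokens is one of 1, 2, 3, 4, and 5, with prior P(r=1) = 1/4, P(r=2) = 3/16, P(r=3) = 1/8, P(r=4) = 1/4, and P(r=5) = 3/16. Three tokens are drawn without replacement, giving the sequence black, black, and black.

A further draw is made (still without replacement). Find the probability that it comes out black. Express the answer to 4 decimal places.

0.5679

Under each hypothesis, the probability of the observed sequence is: P(data | r = 1) = (5/6)(4/5)(3/4) = 1/2; P(data | r = 2) = (4/6)(3/5)(2/4) = 1/5; P(data | r = 3) = (3/6)(2/5)(1/4) = 1/20; P(data | r = 4) = (2/6)(1/5)(0/4) = 0; P(data | r = 5) = (1/6)(0/5) = 0.
Multiplying each by its prior: 1/4 · 1/2 = 1/8, 3/16 · 1/5 = 3/80, 1/8 · 1/20 = 1/160, 1/4 · 0 = 0, 3/16 · 0 = 0; these sum to 27/160.
The posterior is then P(r = 1 | data) = 20/27, P(r = 2 | data) = 2/9, P(r = 3 | data) = 1/27, P(r = 4 | data) = 0, P(r = 5 | data) = 0.
The predictive probability is P(black next | data) = (2/3)(20/27) + (1/3)(2/9) + (0)(1/27) = 46/81.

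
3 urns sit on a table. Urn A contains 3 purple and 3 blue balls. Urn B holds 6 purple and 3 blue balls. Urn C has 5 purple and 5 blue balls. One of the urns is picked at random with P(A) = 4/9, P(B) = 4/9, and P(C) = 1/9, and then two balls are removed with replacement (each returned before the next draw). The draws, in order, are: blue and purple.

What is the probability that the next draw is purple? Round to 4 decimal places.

0.5693

Compute the likelihood of the observed sequence for each case: P(data | urn A) = (3/6)(3/6) = 1/4; P(data | urn B) = (3/9)(6/9) = 2/9; P(data | urn C) = (5/10)(5/10) = 1/4.
Weighting by the prior gives 4/9 · 1/4 = 1/9, 4/9 · 2/9 = 8/81, 1/9 · 1/4 = 1/36; with total 77/324.
Normalising, the posterior is P(urn A | data) = 36/77, P(urn B | data) = 32/77, P(urn C | data) = 9/77.
The predictive probability is P(purple next | data) = (1/2)(36/77) + (2/3)(32/77) + (1/2)(9/77) = 263/462.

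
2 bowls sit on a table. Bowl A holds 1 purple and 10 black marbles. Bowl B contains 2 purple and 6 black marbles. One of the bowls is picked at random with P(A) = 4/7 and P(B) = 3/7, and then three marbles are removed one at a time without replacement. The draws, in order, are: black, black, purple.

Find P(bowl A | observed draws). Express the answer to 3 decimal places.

0.404

Compute the likelihood of the observed sequence for each case: P(data | bowl A) = (10/11)(9/10)(1/9) = 0.090909; P(data | bowl B) = (6/8)(5/7)(2/6) = 0.17857.
Multiplying each by its prior: 4/7 · 0.090909 = 0.051948, 3/7 · 0.17857 = 0.076531; with total 0.12848.
By Bayes' rule, P(bowl A | data) = (0.051948) / (0.12848) = 0.40433.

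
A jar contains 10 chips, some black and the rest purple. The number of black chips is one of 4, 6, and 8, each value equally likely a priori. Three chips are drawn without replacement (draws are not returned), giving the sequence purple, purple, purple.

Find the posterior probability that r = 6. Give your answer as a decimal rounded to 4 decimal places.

0.1667

For each hypothesis, P(data | H) works out to: P(data | r = 4) = (6/10)(5/9)(4/8) = 1/6; P(data | r = 6) = (4/10)(3/9)(2/8) = 1/30; P(data | r = 8) = (2/10)(1/9)(0/8) = 0.
Weighting by the prior gives 1/3 · 1/6 = 1/18, 1/3 · 1/30 = 1/90, 1/3 · 0 = 0; summing to 1/15.
Therefore the posterior P(r = 6 | data) = (1/90) / (1/15) = 1/6.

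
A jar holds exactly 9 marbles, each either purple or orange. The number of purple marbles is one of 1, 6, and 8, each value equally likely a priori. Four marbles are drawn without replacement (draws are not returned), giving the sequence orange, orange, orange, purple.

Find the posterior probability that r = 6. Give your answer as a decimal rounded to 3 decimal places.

0.097

For each hypothesis, P(data | H) works out to: P(data | r = 1) = (8/9)(7/8)(6/7)(1/6) = 1/9; P(data | r = 6) = (3/9)(2/8)(1/7)(6/6) = 1/84; P(data | r = 8) = (1/9)(0/8) = 0.
Multiplying each by its prior: 1/3 · 1/9 = 1/27, 1/3 · 1/84 = 1/252, 1/3 · 0 = 0; summing to 31/756.
Hence P(r = 6 | data) = (1/252) / (31/756) = 3/31.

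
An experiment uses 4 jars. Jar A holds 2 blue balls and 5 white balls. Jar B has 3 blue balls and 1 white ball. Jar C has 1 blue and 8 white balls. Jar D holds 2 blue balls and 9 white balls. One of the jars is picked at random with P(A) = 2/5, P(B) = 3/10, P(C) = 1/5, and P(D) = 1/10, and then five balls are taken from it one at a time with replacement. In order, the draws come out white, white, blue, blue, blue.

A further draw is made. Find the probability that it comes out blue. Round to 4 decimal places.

0.5561

Under each hypothesis, the probability of the observed sequence is: P(data | jar A) = (5/7)(5/7)(2/7)(2/7)(2/7) = 0.0119; P(data | jar B) = (1/4)(1/4)(3/4)(3/4)(3/4) = 0.026367; P(data | jar C) = (8/9)(8/9)(1/9)(1/9)(1/9) = 0.0010838; P(data | jar D) = (9/11)(9/11)(2/11)(2/11)(2/11) = 0.0040236.
Weighting by the prior gives 2/5 · 0.0119 = 0.0047599, 3/10 · 0.026367 = 0.0079102, 1/5 · 0.0010838 = 0.00021677, 1/10 · 0.0040236 = 0.00040236; with total 0.013289.
Normalising, the posterior is P(jar A | data) = 0.35818, P(jar B | data) = 0.59523, P(jar C | data) = 0.016312, P(jar D | data) = 0.030277.
So P(blue next | data) = Σ P(blue next | H) P(H | data) = (2/7)(0.35818) + (3/4)(0.59523) + (1/9)(0.016312) + (2/11)(0.030277) = 0.55608.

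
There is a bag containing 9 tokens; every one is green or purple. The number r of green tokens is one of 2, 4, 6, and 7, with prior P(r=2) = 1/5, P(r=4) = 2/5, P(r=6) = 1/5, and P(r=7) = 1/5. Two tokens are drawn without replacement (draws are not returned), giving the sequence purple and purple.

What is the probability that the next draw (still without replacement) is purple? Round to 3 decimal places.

0.533

The likelihood of the observed sequence under each hypothesis: P(data | r = 2) = (7/9)(6/8) = 7/12; P(data | r = 4) = (5/9)(4/8) = 5/18; P(data | r = 6) = (3/9)(2/8) = 1/12; P(data | r = 7) = (2/9)(1/8) = 1/36.
The prior-weighted likelihoods are 1/5 · 7/12 = 7/60, 2/5 · 5/18 = 1/9, 1/5 · 1/12 = 1/60, 1/5 · 1/36 = 1/180; with total 1/4.
Dividing through by the total gives posterior P(r = 2 | data) = 7/15, P(r = 4 | data) = 4/9, P(r = 6 | data) = 1/15, P(r = 7 | data) = 1/45.
Averaging over the posterior, P(purple next | data) = (5/7)(7/15) + (3/7)(4/9) + (1/7)(1/15) + (0)(1/45) = 8/15.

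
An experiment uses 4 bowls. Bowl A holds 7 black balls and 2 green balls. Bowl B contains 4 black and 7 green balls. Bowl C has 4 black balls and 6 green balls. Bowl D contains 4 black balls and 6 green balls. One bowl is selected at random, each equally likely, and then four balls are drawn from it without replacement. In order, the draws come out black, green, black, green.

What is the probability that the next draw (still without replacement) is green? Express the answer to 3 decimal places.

0.601

The likelihood of the observed sequence under each hypothesis: P(data | bowl A) = (7/9)(2/8)(6/7)(1/6) = 0.027778; P(data | bowl B) = (4/11)(7/10)(3/9)(6/8) = 0.063636; P(data | bowl C) = (4/10)(6/9)(3/8)(5/7) = 0.071429; P(data | bowl D) = (4/10)(6/9)(3/8)(5/7) = 0.071429.
Multiplying each by its prior: 1/4 · 0.027778 = 0.0069444, 1/4 · 0.063636 = 0.015909, 1/4 · 0.071429 = 0.017857, 1/4 · 0.071429 = 0.017857; these sum to 0.058568.
Normalising, the posterior is P(bowl A | data) = 0.11857, P(bowl B | data) = 0.27164, P(bowl C | data) = 0.3049, P(bowl D | data) = 0.3049.
So P(green next | data) = Σ P(green next | H) P(H | data) = (0)(0.11857) + (5/7)(0.27164) + (2/3)(0.3049) + (2/3)(0.3049) = 0.60055.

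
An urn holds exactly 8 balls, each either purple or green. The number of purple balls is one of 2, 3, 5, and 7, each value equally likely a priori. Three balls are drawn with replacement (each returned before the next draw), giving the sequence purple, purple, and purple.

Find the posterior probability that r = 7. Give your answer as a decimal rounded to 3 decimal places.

0.682

Compute the likelihood of the observed sequence for each case: P(data | r = 2) = (2/8)(2/8)(2/8) = 0.015625; P(data | r = 3) = (3/8)(3/8)(3/8) = 0.052734; P(data | r = 5) = (5/8)(5/8)(5/8) = 0.24414; P(data | r = 7) = (7/8)(7/8)(7/8) = 0.66992.
Weighting by the prior gives 1/4 · 0.015625 = 0.0039062, 1/4 · 0.052734 = 0.013184, 1/4 · 0.24414 = 0.061035, 1/4 · 0.66992 = 0.16748; summing to 0.24561.
By Bayes' rule, P(r = 7 | data) = (0.16748) / (0.24561) = 0.68191.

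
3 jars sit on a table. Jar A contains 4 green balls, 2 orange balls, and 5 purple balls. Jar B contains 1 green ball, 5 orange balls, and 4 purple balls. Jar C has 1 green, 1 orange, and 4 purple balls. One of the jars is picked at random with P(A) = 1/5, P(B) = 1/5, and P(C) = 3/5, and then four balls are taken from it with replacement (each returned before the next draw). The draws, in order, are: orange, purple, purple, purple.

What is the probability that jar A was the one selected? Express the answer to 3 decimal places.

0.087

For each hypothesis, P(data | H) works out to: P(data | jar A) = (2/11)(5/11)(5/11)(5/11) = 0.017075; P(data | jar B) = (5/10)(4/10)(4/10)(4/10) = 0.032; P(data | jar C) = (1/6)(4/6)(4/6)(4/6) = 0.049383.
The prior-weighted likelihoods are 1/5 · 0.017075 = 0.0034151, 1/5 · 0.032 = 0.0064, 3/5 · 0.049383 = 0.02963; summing to 0.039445.
Hence P(jar A | data) = (0.0034151) / (0.039445) = 0.086579.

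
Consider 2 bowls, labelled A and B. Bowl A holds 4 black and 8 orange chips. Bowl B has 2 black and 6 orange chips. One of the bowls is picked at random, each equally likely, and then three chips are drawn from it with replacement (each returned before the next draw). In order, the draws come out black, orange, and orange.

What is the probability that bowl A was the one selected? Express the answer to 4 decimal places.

0.5130

For each hypothesis, P(data | H) works out to: P(data | bowl A) = (4/12)(8/12)(8/12) = 0.14815; P(data | bowl B) = (2/8)(6/8)(6/8) = 0.14062.
Multiplying each by its prior: 1/2 · 0.14815 = 0.074074, 1/2 · 0.14062 = 0.070312; these sum to 0.14439.
So P(bowl A | data) = (0.074074) / (0.14439) = 0.51303.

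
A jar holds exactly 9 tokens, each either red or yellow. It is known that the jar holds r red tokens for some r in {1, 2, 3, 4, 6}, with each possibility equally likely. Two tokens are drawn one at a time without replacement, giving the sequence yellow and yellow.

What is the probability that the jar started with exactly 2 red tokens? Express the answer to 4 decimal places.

0.2727

The likelihood of the observed sequence under each hypothesis: P(data | r = 1) = (8/9)(7/8) = 7/9; P(data | r = 2) = (7/9)(6/8) = 7/12; P(data | r = 3) = (6/9)(5/8) = 5/12; P(data | r = 4) = (5/9)(4/8) = 5/18; P(data | r = 6) = (3/9)(2/8) = 1/12.
The prior-weighted likelihoods are 1/5 · 7/9 = 7/45, 1/5 · 7/12 = 7/60, 1/5 · 5/12 = 1/12, 1/5 · 5/18 = 1/18, 1/5 · 1/12 = 1/60; with total 77/180.
Hence P(r = 2 | data) = (7/60) / (77/180) = 3/11.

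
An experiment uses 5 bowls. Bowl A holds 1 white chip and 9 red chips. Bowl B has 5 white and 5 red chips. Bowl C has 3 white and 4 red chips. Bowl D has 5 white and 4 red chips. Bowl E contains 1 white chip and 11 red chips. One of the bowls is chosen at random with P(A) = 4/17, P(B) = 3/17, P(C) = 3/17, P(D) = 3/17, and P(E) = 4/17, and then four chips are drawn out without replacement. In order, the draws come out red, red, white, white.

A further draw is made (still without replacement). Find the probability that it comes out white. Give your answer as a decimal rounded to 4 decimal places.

Under each hypothesis, the probability of the observed sequence is: P(data | bowl A) = (9/10)(8/9)(1/8)(0/7) = 0; P(data | bowl B) = (5/10)(4/9)(5/8)(4/7) = 5/63; P(data | bowl C) = (4/7)(3/6)(3/5)(2/4) = 3/35; P(data | bowl D) = (4/9)(3/8)(5/7)(4/6) = 5/63; P(data | bowl E) = (11/12)(10/11)(1/10)(0/9) = 0.
The prior-weighted likelihoods are 4/17 · 0 = 0, 3/17 · 5/63 = 5/357, 3/17 · 3/35 = 9/595, 3/17 · 5/63 = 5/357, 4/17 · 0 = 0; summing to 11/255.
The posterior is then P(bowl A | data) = 0, P(bowl B | data) = 25/77, P(bowl C | data) = 27/77, P(bowl D | data) = 25/77, P(bowl E | data) = 0.
The predictive probability is P(white next | data) = (1/2)(25/77) + (1/3)(27/77) + (3/5)(25/77) = 73/154.

0.4740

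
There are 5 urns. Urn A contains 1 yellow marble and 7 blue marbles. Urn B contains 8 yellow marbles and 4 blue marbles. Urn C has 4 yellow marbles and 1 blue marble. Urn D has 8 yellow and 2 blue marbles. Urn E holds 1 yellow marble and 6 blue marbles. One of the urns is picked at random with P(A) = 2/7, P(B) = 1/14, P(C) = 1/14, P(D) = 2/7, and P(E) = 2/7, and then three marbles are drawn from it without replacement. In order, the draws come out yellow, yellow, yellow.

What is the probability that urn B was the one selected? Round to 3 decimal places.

The likelihood of the observed sequence under each hypothesis: P(data | urn A) = (1/8)(0/7) = 0; P(data | urn B) = (8/12)(7/11)(6/10) = 0.25455; P(data | urn C) = (4/5)(3/4)(2/3) = 0.4; P(data | urn D) = (8/10)(7/9)(6/8) = 0.46667; P(data | urn E) = (1/7)(0/6) = 0.
Weighting by the prior gives 2/7 · 0 = 0, 1/14 · 0.25455 = 0.018182, 1/14 · 0.4 = 0.028571, 2/7 · 0.46667 = 0.13333, 2/7 · 0 = 0; summing to 0.18009.
Therefore the posterior P(urn B | data) = (0.018182) / (0.18009) = 0.10096.

0.101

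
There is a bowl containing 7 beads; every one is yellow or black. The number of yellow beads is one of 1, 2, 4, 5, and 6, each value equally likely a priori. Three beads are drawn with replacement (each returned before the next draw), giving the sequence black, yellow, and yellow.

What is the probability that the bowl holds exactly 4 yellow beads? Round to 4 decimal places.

0.3000

Under each hypothesis, the probability of the observed sequence is: P(data | r = 1) = (6/7)(1/7)(1/7) = 0.017493; P(data | r = 2) = (5/7)(2/7)(2/7) = 0.058309; P(data | r = 4) = (3/7)(4/7)(4/7) = 0.13994; P(data | r = 5) = (2/7)(5/7)(5/7) = 0.14577; P(data | r = 6) = (1/7)(6/7)(6/7) = 0.10496.
The prior-weighted likelihoods are 1/5 · 0.017493 = 0.0034985, 1/5 · 0.058309 = 0.011662, 1/5 · 0.13994 = 0.027988, 1/5 · 0.14577 = 0.029155, 1/5 · 0.10496 = 0.020991; these sum to 0.093294.
Hence P(r = 4 | data) = (0.027988) / (0.093294) = 0.3.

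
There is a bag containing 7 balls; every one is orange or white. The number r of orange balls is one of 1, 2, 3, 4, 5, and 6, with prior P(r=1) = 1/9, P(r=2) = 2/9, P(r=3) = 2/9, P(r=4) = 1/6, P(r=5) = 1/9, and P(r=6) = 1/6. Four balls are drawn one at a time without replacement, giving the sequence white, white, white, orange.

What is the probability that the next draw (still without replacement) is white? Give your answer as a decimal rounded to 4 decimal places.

0.6074

Under each hypothesis, the probability of the observed sequence is: P(data | r = 1) = (6/7)(5/6)(4/5)(1/4) = 1/7; P(data | r = 2) = (5/7)(4/6)(3/5)(2/4) = 1/7; P(data | r = 3) = (4/7)(3/6)(2/5)(3/4) = 3/35; P(data | r = 4) = (3/7)(2/6)(1/5)(4/4) = 1/35; P(data | r = 5) = (2/7)(1/6)(0/5) = 0; P(data | r = 6) = (1/7)(0/6) = 0.
Weighting by the prior gives 1/9 · 1/7 = 1/63, 2/9 · 1/7 = 2/63, 2/9 · 3/35 = 2/105, 1/6 · 1/35 = 1/210, 1/9 · 0 = 0, 1/6 · 0 = 0; these sum to 1/14.
Normalising, the posterior is P(r = 1 | data) = 2/9, P(r = 2 | data) = 4/9, P(r = 3 | data) = 4/15, P(r = 4 | data) = 1/15, P(r = 5 | data) = 0, P(r = 6 | data) = 0.
Averaging over the posterior, P(white next | data) = (1)(2/9) + (2/3)(4/9) + (1/3)(4/15) + (0)(1/15) = 82/135.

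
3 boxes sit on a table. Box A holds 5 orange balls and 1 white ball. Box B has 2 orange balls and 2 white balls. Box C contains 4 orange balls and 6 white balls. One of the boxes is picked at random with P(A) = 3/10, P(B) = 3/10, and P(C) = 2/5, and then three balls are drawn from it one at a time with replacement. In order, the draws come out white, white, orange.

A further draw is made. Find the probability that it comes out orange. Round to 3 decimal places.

0.466

For each hypothesis, P(data | H) works out to: P(data | box A) = (1/6)(1/6)(5/6) = 0.023148; P(data | box B) = (2/4)(2/4)(2/4) = 0.125; P(data | box C) = (6/10)(6/10)(4/10) = 0.144.
The prior-weighted likelihoods are 3/10 · 0.023148 = 0.0069444, 3/10 · 0.125 = 0.0375, 2/5 · 0.144 = 0.0576; these sum to 0.10204.
Dividing through by the total gives posterior P(box A | data) = 0.068053, P(box B | data) = 0.36749, P(box C | data) = 0.56446.
So P(orange next | data) = Σ P(orange next | H) P(H | data) = (5/6)(0.068053) + (1/2)(0.36749) + (2/5)(0.56446) = 0.46624.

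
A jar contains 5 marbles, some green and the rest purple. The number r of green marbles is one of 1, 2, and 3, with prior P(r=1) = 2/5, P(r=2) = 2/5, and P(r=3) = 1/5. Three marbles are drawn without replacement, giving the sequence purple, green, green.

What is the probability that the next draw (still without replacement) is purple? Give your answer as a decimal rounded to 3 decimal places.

0.750

Under each hypothesis, the probability of the observed sequence is: P(data | r = 1) = (4/5)(1/4)(0/3) = 0; P(data | r = 2) = (3/5)(2/4)(1/3) = 1/10; P(data | r = 3) = (2/5)(3/4)(2/3) = 1/5.
The prior-weighted likelihoods are 2/5 · 0 = 0, 2/5 · 1/10 = 1/25, 1/5 · 1/5 = 1/25; summing to 2/25.
The posterior is then P(r = 1 | data) = 0, P(r = 2 | data) = 1/2, P(r = 3 | data) = 1/2.
So P(purple next | data) = Σ P(purple next | H) P(H | data) = (1)(1/2) + (1/2)(1/2) = 3/4.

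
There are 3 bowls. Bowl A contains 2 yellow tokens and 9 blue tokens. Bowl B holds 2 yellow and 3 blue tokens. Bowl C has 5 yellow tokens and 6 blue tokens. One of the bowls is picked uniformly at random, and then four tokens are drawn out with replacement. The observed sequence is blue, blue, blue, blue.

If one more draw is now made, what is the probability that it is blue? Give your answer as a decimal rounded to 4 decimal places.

The likelihood of the observed sequence under each hypothesis: P(data | bowl A) = (9/11)(9/11)(9/11)(9/11) = 0.44813; P(data | bowl B) = (3/5)(3/5)(3/5)(3/5) = 0.1296; P(data | bowl C) = (6/11)(6/11)(6/11)(6/11) = 0.088519.
Multiplying each by its prior: 1/3 · 0.44813 = 0.14938, 1/3 · 0.1296 = 0.0432, 1/3 · 0.088519 = 0.029506; with total 0.22208.
The posterior is then P(bowl A | data) = 0.67261, P(bowl B | data) = 0.19452, P(bowl C | data) = 0.13286.
Averaging over the posterior, P(blue next | data) = (9/11)(0.67261) + (3/5)(0.19452) + (6/11)(0.13286) = 0.73951.

0.7395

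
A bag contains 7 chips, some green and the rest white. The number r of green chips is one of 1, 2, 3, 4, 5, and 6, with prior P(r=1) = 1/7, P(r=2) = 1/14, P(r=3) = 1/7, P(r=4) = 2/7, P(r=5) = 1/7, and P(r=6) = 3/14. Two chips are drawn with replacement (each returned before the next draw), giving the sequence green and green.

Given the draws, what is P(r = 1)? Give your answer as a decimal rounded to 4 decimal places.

Compute the likelihood of the observed sequence for each case: P(data | r = 1) = (1/7)(1/7) = 1/49; P(data | r = 2) = (2/7)(2/7) = 4/49; P(data | r = 3) = (3/7)(3/7) = 9/49; P(data | r = 4) = (4/7)(4/7) = 16/49; P(data | r = 5) = (5/7)(5/7) = 25/49; P(data | r = 6) = (6/7)(6/7) = 36/49.
Multiplying each by its prior: 1/7 · 1/49 = 1/343, 1/14 · 4/49 = 2/343, 1/7 · 9/49 = 9/343, 2/7 · 16/49 = 32/343, 1/7 · 25/49 = 25/343, 3/14 · 36/49 = 54/343; with total 123/343.
So P(r = 1 | data) = (1/343) / (123/343) = 1/123.

0.0081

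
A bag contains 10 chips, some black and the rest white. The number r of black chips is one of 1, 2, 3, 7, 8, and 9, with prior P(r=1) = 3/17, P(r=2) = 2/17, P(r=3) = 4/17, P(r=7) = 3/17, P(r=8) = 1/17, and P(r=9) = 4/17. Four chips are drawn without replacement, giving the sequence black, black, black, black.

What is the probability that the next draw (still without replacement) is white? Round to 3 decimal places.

Under each hypothesis, the probability of the observed sequence is: P(data | r = 1) = (1/10)(0/9) = 0; P(data | r = 2) = (2/10)(1/9)(0/8) = 0; P(data | r = 3) = (3/10)(2/9)(1/8)(0/7) = 0; P(data | r = 7) = (7/10)(6/9)(5/8)(4/7) = 1/6; P(data | r = 8) = (8/10)(7/9)(6/8)(5/7) = 1/3; P(data | r = 9) = (9/10)(8/9)(7/8)(6/7) = 3/5.
Multiplying each by its prior: 3/17 · 0 = 0, 2/17 · 0 = 0, 4/17 · 0 = 0, 3/17 · 1/6 = 1/34, 1/17 · 1/3 = 1/51, 4/17 · 3/5 = 12/85; summing to 97/510.
Dividing through by the total gives posterior P(r = 1 | data) = 0, P(r = 2 | data) = 0, P(r = 3 | data) = 0, P(r = 7 | data) = 15/97, P(r = 8 | data) = 10/97, P(r = 9 | data) = 72/97.
The predictive probability is P(white next | data) = (1/2)(15/97) + (1/3)(10/97) + (1/6)(72/97) = 137/582.

0.235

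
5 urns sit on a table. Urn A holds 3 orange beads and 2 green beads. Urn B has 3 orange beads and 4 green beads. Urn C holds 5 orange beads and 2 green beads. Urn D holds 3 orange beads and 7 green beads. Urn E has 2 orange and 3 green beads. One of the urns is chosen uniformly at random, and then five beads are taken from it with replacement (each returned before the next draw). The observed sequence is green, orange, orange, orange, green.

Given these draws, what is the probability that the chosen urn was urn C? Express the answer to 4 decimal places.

0.2356

The likelihood of the observed sequence under each hypothesis: P(data | urn A) = (2/5)(3/5)(3/5)(3/5)(2/5) = 0.03456; P(data | urn B) = (4/7)(3/7)(3/7)(3/7)(4/7) = 0.025704; P(data | urn C) = (2/7)(5/7)(5/7)(5/7)(2/7) = 0.02975; P(data | urn D) = (7/10)(3/10)(3/10)(3/10)(7/10) = 0.01323; P(data | urn E) = (3/5)(2/5)(2/5)(2/5)(3/5) = 0.02304.
Multiplying each by its prior: 1/5 · 0.03456 = 0.006912, 1/5 · 0.025704 = 0.0051407, 1/5 · 0.02975 = 0.0059499, 1/5 · 0.01323 = 0.002646, 1/5 · 0.02304 = 0.004608; these sum to 0.025257.
Hence P(urn C | data) = (0.0059499) / (0.025257) = 0.23558.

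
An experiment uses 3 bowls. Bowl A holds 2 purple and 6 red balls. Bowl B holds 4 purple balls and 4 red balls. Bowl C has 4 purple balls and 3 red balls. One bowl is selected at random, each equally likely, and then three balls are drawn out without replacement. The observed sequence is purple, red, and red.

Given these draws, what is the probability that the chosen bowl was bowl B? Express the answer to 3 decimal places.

Compute the likelihood of the observed sequence for each case: P(data | bowl A) = (2/8)(6/7)(5/6) = 5/28; P(data | bowl B) = (4/8)(4/7)(3/6) = 1/7; P(data | bowl C) = (4/7)(3/6)(2/5) = 4/35.
Weighting by the prior gives 1/3 · 5/28 = 5/84, 1/3 · 1/7 = 1/21, 1/3 · 4/35 = 4/105; with total 61/420.
So P(bowl B | data) = (1/21) / (61/420) = 20/61.

0.328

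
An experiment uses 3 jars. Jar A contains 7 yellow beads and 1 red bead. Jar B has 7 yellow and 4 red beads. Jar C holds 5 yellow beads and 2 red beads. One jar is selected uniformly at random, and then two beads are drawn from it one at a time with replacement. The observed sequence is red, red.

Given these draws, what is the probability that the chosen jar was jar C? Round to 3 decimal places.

0.356

Under each hypothesis, the probability of the observed sequence is: P(data | jar A) = (1/8)(1/8) = 0.015625; P(data | jar B) = (4/11)(4/11) = 0.13223; P(data | jar C) = (2/7)(2/7) = 0.081633.
The prior-weighted likelihoods are 1/3 · 0.015625 = 0.0052083, 1/3 · 0.13223 = 0.044077, 1/3 · 0.081633 = 0.027211; these sum to 0.076496.
Hence P(jar C | data) = (0.027211) / (0.076496) = 0.35571.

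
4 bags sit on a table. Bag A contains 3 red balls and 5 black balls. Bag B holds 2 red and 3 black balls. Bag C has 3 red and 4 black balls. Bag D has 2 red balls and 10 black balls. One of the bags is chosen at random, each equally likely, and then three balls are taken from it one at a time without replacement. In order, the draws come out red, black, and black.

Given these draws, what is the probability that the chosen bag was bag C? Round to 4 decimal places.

0.2498

Under each hypothesis, the probability of the observed sequence is: P(data | bag A) = (3/8)(5/7)(4/6) = 5/28; P(data | bag B) = (2/5)(3/4)(2/3) = 1/5; P(data | bag C) = (3/7)(4/6)(3/5) = 6/35; P(data | bag D) = (2/12)(10/11)(9/10) = 3/22.
Multiplying each by its prior: 1/4 · 5/28 = 5/112, 1/4 · 1/5 = 1/20, 1/4 · 6/35 = 3/70, 1/4 · 3/22 = 3/88; summing to 151/880.
Hence P(bag C | data) = (3/70) / (151/880) = 264/1057.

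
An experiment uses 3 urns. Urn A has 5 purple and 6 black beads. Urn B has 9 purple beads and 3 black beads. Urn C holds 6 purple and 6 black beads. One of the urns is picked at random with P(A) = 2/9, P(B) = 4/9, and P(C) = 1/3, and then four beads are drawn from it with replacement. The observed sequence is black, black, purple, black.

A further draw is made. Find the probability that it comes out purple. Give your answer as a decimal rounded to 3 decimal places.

Compute the likelihood of the observed sequence for each case: P(data | urn A) = (6/11)(6/11)(5/11)(6/11) = 0.073765; P(data | urn B) = (3/12)(3/12)(9/12)(3/12) = 0.011719; P(data | urn C) = (6/12)(6/12)(6/12)(6/12) = 0.0625.
Weighting by the prior gives 2/9 · 0.073765 = 0.016392, 4/9 · 0.011719 = 0.0052083, 1/3 · 0.0625 = 0.020833; summing to 0.042434.
The posterior is then P(urn A | data) = 0.3863, P(urn B | data) = 0.12274, P(urn C | data) = 0.49096.
The predictive probability is P(purple next | data) = (5/11)(0.3863) + (3/4)(0.12274) + (1/2)(0.49096) = 0.51313.

0.513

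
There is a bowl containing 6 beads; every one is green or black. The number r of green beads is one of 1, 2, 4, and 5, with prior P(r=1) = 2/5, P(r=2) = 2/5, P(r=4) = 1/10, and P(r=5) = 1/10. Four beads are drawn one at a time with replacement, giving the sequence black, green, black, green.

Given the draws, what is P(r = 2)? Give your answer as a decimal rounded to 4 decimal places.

The likelihood of the observed sequence under each hypothesis: P(data | r = 1) = (5/6)(1/6)(5/6)(1/6) = 0.01929; P(data | r = 2) = (4/6)(2/6)(4/6)(2/6) = 0.049383; P(data | r = 4) = (2/6)(4/6)(2/6)(4/6) = 0.049383; P(data | r = 5) = (1/6)(5/6)(1/6)(5/6) = 0.01929.
The prior-weighted likelihoods are 2/5 · 0.01929 = 0.007716, 2/5 · 0.049383 = 0.019753, 1/10 · 0.049383 = 0.0049383, 1/10 · 0.01929 = 0.001929; summing to 0.034336.
By Bayes' rule, P(r = 2 | data) = (0.019753) / (0.034336) = 0.57528.

0.5753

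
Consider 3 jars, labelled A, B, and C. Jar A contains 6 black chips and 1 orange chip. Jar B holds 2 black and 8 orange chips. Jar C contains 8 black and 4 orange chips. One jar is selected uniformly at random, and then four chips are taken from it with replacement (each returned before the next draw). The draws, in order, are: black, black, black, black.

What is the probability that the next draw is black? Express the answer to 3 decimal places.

0.805

For each hypothesis, P(data | H) works out to: P(data | jar A) = (6/7)(6/7)(6/7)(6/7) = 0.53978; P(data | jar B) = (2/10)(2/10)(2/10)(2/10) = 0.0016; P(data | jar C) = (8/12)(8/12)(8/12)(8/12) = 0.19753.
The prior-weighted likelihoods are 1/3 · 0.53978 = 0.17993, 1/3 · 0.0016 = 0.00053333, 1/3 · 0.19753 = 0.065844; with total 0.2463.
Normalising, the posterior is P(jar A | data) = 0.73051, P(jar B | data) = 0.0021654, P(jar C | data) = 0.26733.
Averaging over the posterior, P(black next | data) = (6/7)(0.73051) + (1/5)(0.0021654) + (2/3)(0.26733) = 0.8048.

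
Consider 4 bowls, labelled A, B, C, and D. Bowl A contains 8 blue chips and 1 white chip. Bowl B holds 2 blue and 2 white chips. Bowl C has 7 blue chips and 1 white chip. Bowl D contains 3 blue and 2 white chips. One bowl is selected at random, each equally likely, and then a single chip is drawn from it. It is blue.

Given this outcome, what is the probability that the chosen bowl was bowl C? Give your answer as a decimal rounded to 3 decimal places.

0.306

The likelihood of this draw under each hypothesis: P(data | bowl A) = (8/9) = 0.88889; P(data | bowl B) = (2/4) = 0.5; P(data | bowl C) = (7/8) = 0.875; P(data | bowl D) = (3/5) = 0.6.
Multiplying each by its prior: 1/4 · 0.88889 = 0.22222, 1/4 · 0.5 = 0.125, 1/4 · 0.875 = 0.21875, 1/4 · 0.6 = 0.15; summing to 0.71597.
By Bayes' rule, P(bowl C | data) = (0.21875) / (0.71597) = 0.30553.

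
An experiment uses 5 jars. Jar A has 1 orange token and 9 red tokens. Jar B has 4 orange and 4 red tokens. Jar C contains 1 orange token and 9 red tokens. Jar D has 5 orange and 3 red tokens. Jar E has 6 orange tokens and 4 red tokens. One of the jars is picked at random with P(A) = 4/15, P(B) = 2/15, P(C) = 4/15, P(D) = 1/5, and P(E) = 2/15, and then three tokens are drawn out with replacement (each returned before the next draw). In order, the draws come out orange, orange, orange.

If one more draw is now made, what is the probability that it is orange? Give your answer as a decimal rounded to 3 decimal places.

0.592

Under each hypothesis, the probability of the observed sequence is: P(data | jar A) = (1/10)(1/10)(1/10) = 0.001; P(data | jar B) = (4/8)(4/8)(4/8) = 0.125; P(data | jar C) = (1/10)(1/10)(1/10) = 0.001; P(data | jar D) = (5/8)(5/8)(5/8) = 0.24414; P(data | jar E) = (6/10)(6/10)(6/10) = 0.216.
The prior-weighted likelihoods are 4/15 · 0.001 = 0.00026667, 2/15 · 0.125 = 0.016667, 4/15 · 0.001 = 0.00026667, 1/5 · 0.24414 = 0.048828, 2/15 · 0.216 = 0.0288; summing to 0.094828.
Normalising, the posterior is P(jar A | data) = 0.0028121, P(jar B | data) = 0.17576, P(jar C | data) = 0.0028121, P(jar D | data) = 0.51491, P(jar E | data) = 0.30371.
Averaging over the posterior, P(orange next | data) = (1/10)(0.0028121) + (1/2)(0.17576) + (1/10)(0.0028121) + (5/8)(0.51491) + (3/5)(0.30371) = 0.59249.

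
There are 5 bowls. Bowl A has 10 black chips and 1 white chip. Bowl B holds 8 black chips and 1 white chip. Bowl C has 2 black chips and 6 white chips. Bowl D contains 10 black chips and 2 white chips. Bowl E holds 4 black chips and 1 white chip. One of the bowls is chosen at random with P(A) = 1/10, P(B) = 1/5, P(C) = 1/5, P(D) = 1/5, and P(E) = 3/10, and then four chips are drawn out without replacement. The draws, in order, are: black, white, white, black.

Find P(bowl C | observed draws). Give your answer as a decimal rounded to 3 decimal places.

0.702

Under each hypothesis, the probability of the observed sequence is: P(data | bowl A) = (10/11)(1/10)(0/9) = 0; P(data | bowl B) = (8/9)(1/8)(0/7) = 0; P(data | bowl C) = (2/8)(6/7)(5/6)(1/5) = 0.035714; P(data | bowl D) = (10/12)(2/11)(1/10)(9/9) = 0.015152; P(data | bowl E) = (4/5)(1/4)(0/3) = 0.
Multiplying each by its prior: 1/10 · 0 = 0, 1/5 · 0 = 0, 1/5 · 0.035714 = 0.0071429, 1/5 · 0.015152 = 0.0030303, 3/10 · 0 = 0; with total 0.010173.
So P(bowl C | data) = (0.0071429) / (0.010173) = 0.70213.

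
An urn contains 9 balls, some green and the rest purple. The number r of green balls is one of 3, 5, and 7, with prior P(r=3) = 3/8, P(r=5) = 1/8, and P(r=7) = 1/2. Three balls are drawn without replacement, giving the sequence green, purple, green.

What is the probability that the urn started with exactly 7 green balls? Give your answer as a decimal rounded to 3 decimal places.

0.641

Compute the likelihood of the observed sequence for each case: P(data | r = 3) = (3/9)(6/8)(2/7) = 0.071429; P(data | r = 5) = (5/9)(4/8)(4/7) = 0.15873; P(data | r = 7) = (7/9)(2/8)(6/7) = 0.16667.
Weighting by the prior gives 3/8 · 0.071429 = 0.026786, 1/8 · 0.15873 = 0.019841, 1/2 · 0.16667 = 0.083333; with total 0.12996.
So P(r = 7 | data) = (0.083333) / (0.12996) = 0.64122.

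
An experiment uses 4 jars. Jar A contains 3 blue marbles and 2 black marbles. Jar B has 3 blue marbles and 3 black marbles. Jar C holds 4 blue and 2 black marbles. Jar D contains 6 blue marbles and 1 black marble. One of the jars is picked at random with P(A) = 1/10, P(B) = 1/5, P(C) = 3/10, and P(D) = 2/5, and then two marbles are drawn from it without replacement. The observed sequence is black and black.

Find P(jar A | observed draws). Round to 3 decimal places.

0.143

Under each hypothesis, the probability of the observed sequence is: P(data | jar A) = (2/5)(1/4) = 1/10; P(data | jar B) = (3/6)(2/5) = 1/5; P(data | jar C) = (2/6)(1/5) = 1/15; P(data | jar D) = (1/7)(0/6) = 0.
The prior-weighted likelihoods are 1/10 · 1/10 = 1/100, 1/5 · 1/5 = 1/25, 3/10 · 1/15 = 1/50, 2/5 · 0 = 0; these sum to 7/100.
Therefore the posterior P(jar A | data) = (1/100) / (7/100) = 1/7.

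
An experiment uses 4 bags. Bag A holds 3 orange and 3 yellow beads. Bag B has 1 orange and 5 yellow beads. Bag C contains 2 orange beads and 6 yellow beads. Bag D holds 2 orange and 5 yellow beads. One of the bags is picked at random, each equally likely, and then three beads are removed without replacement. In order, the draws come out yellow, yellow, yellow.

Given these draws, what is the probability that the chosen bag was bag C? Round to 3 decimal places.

For each hypothesis, P(data | H) works out to: P(data | bag A) = (3/6)(2/5)(1/4) = 1/20; P(data | bag B) = (5/6)(4/5)(3/4) = 1/2; P(data | bag C) = (6/8)(5/7)(4/6) = 5/14; P(data | bag D) = (5/7)(4/6)(3/5) = 2/7.
Weighting by the prior gives 1/4 · 1/20 = 1/80, 1/4 · 1/2 = 1/8, 1/4 · 5/14 = 5/56, 1/4 · 2/7 = 1/14; these sum to 167/560.
By Bayes' rule, P(bag C | data) = (5/56) / (167/560) = 50/167.

0.299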